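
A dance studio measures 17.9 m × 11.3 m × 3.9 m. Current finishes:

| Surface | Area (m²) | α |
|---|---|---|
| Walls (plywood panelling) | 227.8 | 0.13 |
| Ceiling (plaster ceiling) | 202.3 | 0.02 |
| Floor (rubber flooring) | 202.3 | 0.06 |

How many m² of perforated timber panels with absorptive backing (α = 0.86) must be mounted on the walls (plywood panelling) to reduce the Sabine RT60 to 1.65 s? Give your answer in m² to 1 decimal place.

Summing Sᵢαᵢ: 29.614 + 4.046 + 12.138 → A₁ = 45.798 sabins.
V = 788.853 m³. Target absorption A₂ = 0.161 × 788.853 / 1.65 = 76.973 sabins.
Absorption to add: 76.973 − 45.798 = 31.175 sabins.
Each m² of panel replacing the walls (plywood panelling) adds (0.86 − 0.13) = 0.73 sabins.
Panel area = 31.175 / 0.73 = 42.7 m².

42.7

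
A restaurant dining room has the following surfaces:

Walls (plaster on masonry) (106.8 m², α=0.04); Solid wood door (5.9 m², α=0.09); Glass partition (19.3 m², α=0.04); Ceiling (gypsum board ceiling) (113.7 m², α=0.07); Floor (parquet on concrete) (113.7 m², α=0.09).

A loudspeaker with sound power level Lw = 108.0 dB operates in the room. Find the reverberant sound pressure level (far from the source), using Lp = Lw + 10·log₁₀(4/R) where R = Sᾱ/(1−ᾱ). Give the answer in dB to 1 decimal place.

100.0 dB

A = 23.767 sabins; S = 359.4 m².
ᾱ = 23.767/359.4 = 0.0661; R = Sᾱ/(1−ᾱ) = 23.767/(1−0.0661) = 25.449 m².
Lp = 108.0 + 10·log₁₀(4/25.449) = 108.0 + (-8.04) = 100.0 dB.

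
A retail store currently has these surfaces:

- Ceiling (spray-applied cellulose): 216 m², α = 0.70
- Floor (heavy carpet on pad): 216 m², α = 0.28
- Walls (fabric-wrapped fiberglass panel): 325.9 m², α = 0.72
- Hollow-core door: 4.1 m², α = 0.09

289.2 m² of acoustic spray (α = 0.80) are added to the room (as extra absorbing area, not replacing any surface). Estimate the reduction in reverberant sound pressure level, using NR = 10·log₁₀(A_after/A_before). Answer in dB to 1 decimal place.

Total absorption A_before = 216×0.70 + 216×0.28 + 325.9×0.72 + 4.1×0.09
  = 151.200 + 60.480 + 234.648 + 0.369 = 446.697 m² sabins.
Treatment contributes 289.2·0.80 = 231.360 sabins.
A_after = 446.697 + 231.360 = 678.057 sabins.
Reduction = 10 log₁₀(A_after/A_before) = 10 log₁₀(1.5179) = 1.8 dB.

1.8 dB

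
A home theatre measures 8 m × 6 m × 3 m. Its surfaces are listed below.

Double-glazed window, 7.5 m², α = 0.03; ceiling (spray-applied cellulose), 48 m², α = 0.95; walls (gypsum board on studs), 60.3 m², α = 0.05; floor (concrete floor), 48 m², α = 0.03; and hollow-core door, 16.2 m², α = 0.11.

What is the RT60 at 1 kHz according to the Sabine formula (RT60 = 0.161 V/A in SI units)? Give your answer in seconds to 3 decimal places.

A = Σ Sᵢαᵢ = 7.5·0.03 + 48·0.95 + 60.3·0.05 + 48·0.03 + 16.2·0.11 = 52.062 sabins.
Room volume: 144 m³.
Sabine: RT60 = 0.161 × 144 / 52.062 = 0.445 s.

0.445 s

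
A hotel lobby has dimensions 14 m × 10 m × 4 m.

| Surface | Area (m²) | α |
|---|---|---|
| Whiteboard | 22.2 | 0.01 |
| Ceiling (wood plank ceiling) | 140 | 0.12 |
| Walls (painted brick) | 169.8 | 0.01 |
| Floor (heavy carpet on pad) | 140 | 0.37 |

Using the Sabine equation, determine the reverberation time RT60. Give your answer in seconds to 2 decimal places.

1.28 s

Total absorption A = 22.2·0.01 + 140·0.12 + 169.8·0.01 + 140·0.37
  = 0.222 + 16.800 + 1.698 + 51.800 = 70.520 m² sabins.
V = 14·10·4 = 560 m³.
Sabine: RT60 = 0.161 × 560 / 70.520 = 1.28 s.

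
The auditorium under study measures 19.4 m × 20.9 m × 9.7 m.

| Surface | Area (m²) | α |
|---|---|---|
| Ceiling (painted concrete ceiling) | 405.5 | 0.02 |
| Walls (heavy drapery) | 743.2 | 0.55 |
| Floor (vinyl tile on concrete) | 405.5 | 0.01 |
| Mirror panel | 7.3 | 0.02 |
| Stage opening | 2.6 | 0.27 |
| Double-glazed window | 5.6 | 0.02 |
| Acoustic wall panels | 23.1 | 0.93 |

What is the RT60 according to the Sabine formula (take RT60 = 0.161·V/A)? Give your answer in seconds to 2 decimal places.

A = Σ Sᵢαᵢ = 405.5×0.02 + 743.2×0.55 + 405.5×0.01 + 7.3×0.02 + 2.6×0.27 + 5.6×0.02 + 23.1×0.93 = 443.368 sabins.
Room volume: 3932.962 m³.
T = 0.161 V/A = 0.161·3932.962/443.368 = 1.43 s.

1.43 seconds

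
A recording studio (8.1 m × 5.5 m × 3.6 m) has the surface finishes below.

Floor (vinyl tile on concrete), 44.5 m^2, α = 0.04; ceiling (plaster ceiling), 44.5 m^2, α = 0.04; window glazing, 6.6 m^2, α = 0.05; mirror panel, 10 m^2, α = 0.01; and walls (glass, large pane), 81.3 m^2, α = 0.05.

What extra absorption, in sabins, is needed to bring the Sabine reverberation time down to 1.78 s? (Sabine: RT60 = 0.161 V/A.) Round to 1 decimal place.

6.5 sabins

Total absorption A₁ = 44.5×0.04 + 44.5×0.04 + 6.6×0.05 + 10×0.01 + 81.3×0.05
  = 1.780 + 1.780 + 0.330 + 0.100 + 4.065 = 8.055 m^2 sabins.
V = 160.38 m³. Required absorption A₂ = 0.161 × 160.38 / 1.78 = 14.506 sabins.
ΔA = A₂ − A₁ = 14.506 − 8.055 = 6.5 sabins.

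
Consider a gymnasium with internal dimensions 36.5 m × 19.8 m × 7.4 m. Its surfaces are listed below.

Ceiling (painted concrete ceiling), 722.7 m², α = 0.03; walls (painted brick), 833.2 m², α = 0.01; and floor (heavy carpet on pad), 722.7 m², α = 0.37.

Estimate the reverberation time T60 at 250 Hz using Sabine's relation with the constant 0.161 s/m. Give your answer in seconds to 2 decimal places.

2.90 s

Equivalent absorption area: A = 722.7*0.03 + 833.2*0.01 + 722.7*0.37 = 297.412 m².
Room volume: 5347.98 m³.
T = 0.161 V/A = 0.161·5347.98/297.412 = 2.90 s.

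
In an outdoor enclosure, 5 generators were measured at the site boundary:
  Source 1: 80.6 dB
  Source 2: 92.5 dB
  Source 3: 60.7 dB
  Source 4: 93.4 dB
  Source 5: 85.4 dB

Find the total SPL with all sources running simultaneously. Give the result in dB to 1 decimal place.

96.5 dB

Converting to relative power and adding: 10^(80.6/10) + 10^(92.5/10) + 10^(60.7/10) + 10^(93.4/10) + 10^(85.4/10) = 4.429e+09.
Back to dB: 10·log₁₀ Σ = 96.5 dB.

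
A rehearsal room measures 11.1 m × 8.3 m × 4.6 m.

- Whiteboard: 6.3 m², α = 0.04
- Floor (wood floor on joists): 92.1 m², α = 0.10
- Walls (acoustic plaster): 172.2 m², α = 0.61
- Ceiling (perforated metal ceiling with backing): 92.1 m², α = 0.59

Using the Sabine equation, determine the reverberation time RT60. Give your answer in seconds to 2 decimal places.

Summing Sᵢαᵢ: 0.252 + 9.210 + 105.042 + 54.339 → A = 168.843 sabins.
Room volume: 423.798 m³.
Sabine: RT60 = 0.161 × 423.798 / 168.843 = 0.40 s.

0.40 sec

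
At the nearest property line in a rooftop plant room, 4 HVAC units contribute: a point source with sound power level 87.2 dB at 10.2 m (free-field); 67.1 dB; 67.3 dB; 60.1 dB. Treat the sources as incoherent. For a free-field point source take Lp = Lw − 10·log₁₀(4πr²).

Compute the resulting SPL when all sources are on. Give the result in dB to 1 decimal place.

70.8 dB

Source at 10.2 m: Lp = 87.2 − 10·log₁₀(4π·10.2²) = 87.2 − 10·log₁₀(1307.405) = 56.0 dB.
Σ 10^(Lᵢ/10) = 1.192e+07.
Combined level = 10 log₁₀(1.192e+07) = 70.8 dB.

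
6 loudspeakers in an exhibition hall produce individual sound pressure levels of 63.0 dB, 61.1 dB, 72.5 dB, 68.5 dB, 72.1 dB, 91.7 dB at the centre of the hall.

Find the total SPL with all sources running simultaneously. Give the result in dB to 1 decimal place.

Σ 10^(Lᵢ/10) = 1.523e+09.
Combined level = 10 log₁₀(1.523e+09) = 91.8 dB.

91.8 dB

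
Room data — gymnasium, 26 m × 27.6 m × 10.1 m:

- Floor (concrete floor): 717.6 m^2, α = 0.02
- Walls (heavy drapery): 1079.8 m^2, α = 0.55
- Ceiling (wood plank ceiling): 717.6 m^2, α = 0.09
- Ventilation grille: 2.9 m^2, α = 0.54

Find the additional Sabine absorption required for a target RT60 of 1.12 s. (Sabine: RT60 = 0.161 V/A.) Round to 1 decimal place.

Summing Sᵢαᵢ: 14.352 + 593.890 + 64.584 + 1.566 → A₁ = 674.392 sabins.
V = 7247.76 m³. Required absorption A₂ = 0.161 × 7247.76 / 1.12 = 1041.866 sabins.
Shortfall: 1041.866 − 674.392 = 367.5 sabins.

367.5 sabins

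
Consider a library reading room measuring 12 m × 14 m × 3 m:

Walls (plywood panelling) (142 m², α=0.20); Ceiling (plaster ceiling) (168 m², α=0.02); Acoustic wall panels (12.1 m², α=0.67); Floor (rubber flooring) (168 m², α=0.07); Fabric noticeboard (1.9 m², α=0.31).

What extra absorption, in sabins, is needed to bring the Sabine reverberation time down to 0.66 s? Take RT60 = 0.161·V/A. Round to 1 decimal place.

Summing Sᵢαᵢ: 28.400 + 3.360 + 8.107 + 11.760 + 0.589 → A₁ = 52.216 sabins.
V = 504 m³. Required absorption A₂ = 0.161 × 504 / 0.66 = 122.945 sabins.
Additional absorption ΔA = 122.945 − 52.216 = 70.7 sabins.

70.7 sabins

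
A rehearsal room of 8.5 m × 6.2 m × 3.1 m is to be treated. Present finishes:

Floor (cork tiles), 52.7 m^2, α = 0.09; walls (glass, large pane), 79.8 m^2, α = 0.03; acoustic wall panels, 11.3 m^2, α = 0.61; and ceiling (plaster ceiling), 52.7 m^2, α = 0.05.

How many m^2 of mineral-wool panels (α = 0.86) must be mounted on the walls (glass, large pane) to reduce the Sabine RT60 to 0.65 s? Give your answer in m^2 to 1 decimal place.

Summing Sᵢαᵢ: 4.743 + 2.394 + 6.893 + 2.635 → A₁ = 16.665 sabins.
V = 163.37 m³. Target absorption A₂ = 0.161 × 163.37 / 0.65 = 40.465 sabins.
Absorption to add: 40.465 − 16.665 = 23.800 sabins.
Each m^2 of panel replacing the walls (glass, large pane) adds (0.86 − 0.03) = 0.83 sabins.
Panel area = 23.800 / 0.83 = 28.7 m^2.

28.7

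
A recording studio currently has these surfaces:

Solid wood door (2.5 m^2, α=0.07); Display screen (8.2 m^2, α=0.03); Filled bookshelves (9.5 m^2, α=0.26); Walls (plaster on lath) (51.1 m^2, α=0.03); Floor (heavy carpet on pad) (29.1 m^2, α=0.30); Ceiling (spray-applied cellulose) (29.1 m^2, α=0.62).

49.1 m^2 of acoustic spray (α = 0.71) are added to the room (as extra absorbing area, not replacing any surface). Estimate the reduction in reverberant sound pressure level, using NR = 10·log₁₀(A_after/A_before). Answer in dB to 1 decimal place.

A_before = Σ Sᵢαᵢ = 2.5×0.07 + 8.2×0.03 + 9.5×0.26 + 51.1×0.03 + 29.1×0.30 + 29.1×0.62 = 31.196 sabins.
Treatment contributes 49.1·0.71 = 34.861 sabins.
A_after = 31.196 + 34.861 = 66.057 sabins.
Reduction = 10 log₁₀(A_after/A_before) = 10 log₁₀(2.1175) = 3.3 dB.

3.3 dB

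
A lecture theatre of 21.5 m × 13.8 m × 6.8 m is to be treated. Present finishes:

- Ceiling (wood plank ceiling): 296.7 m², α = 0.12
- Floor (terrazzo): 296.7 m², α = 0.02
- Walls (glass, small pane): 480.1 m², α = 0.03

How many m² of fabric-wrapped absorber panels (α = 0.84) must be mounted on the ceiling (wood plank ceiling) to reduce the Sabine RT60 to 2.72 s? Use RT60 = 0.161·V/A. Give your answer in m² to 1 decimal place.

88.2

Total absorption A₁ = 296.7*0.12 + 296.7*0.02 + 480.1*0.03
  = 35.604 + 5.934 + 14.403 = 55.941 m² sabins.
Required A₂ = 0.161·2017.56/2.72 = 119.422 sabins.
Absorption to add: 119.422 − 55.941 = 63.481 sabins.
Each m² of panel replacing the ceiling (wood plank ceiling) adds (0.84 − 0.12) = 0.72 sabins.
Area = ΔA/Δα = 63.481/0.72 = 88.2 m².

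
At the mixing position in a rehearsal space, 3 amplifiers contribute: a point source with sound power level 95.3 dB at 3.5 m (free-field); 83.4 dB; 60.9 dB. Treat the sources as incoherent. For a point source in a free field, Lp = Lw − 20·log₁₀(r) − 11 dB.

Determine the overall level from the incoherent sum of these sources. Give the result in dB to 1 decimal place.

Source at 3.5 m: Lp = 95.3 − 20·log₁₀(3.5) − 11 = 73.4 dB.
Σ 10^(Lᵢ/10) = 2.419e+08.
L_total = 10·log₁₀(2.419e+08) = 83.8 dB.

83.8 dB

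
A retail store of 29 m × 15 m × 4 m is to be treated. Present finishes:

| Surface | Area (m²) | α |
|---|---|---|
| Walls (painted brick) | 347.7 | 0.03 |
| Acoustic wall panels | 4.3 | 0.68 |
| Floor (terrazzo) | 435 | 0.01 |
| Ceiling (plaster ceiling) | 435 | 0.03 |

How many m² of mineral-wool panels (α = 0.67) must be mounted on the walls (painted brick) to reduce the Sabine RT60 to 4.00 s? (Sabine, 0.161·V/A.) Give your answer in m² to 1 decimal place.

61.4

Equivalent absorption area: A₁ = 347.7·0.03 + 4.3·0.68 + 435·0.01 + 435·0.03 = 30.755 m².
Required A₂ = 0.161·1740/4.00 = 70.035 sabins.
ΔA needed = 70.035 − 30.755 = 39.280 sabins.
Net gain per m²: Δα = 0.67 − 0.03 = 0.64.
Panel area = 39.280 / 0.64 = 61.4 m².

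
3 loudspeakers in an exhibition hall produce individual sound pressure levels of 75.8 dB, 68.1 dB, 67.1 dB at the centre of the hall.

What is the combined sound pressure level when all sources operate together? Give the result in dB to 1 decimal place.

77.0 dB

Converting to relative power and adding: 10^(75.8/10) + 10^(68.1/10) + 10^(67.1/10) = 4.96e+07.
L_total = 10·log₁₀(4.96e+07) = 77.0 dB.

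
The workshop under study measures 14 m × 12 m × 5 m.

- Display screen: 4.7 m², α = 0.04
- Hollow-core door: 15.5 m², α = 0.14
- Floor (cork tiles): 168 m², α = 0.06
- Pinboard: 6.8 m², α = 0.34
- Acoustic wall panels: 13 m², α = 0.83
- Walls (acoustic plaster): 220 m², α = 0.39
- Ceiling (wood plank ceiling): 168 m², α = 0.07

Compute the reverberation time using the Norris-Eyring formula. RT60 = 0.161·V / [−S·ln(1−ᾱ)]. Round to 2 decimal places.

0.98 s

Total surface area S = 4.7 + 15.5 + 168 + 6.8 + 13 + 220 + 168 = 596.0 m².
Absorption A = 4.7×0.04 + 15.5×0.14 + 168×0.06 + 6.8×0.34 + 13×0.83 + 220×0.39 + 168×0.07 = 123.100 sabins.
Mean coefficient ᾱ = A/S = 0.2065.
−S·ln(1−ᾱ) = −596.0 × ln(1 − 0.2065) = 137.856.
V = 14 × 12 × 5 = 840 m³.
T = 0.161·V/[−S·ln(1−ᾱ)] = 0.161·840/137.856 = 0.98 s.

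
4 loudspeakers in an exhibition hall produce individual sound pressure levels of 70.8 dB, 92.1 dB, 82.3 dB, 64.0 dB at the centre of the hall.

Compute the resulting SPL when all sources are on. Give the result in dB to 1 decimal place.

Σ 10^(Lᵢ/10) = 1.806e+09.
Back to dB: 10·log₁₀ Σ = 92.6 dB.

92.6 dB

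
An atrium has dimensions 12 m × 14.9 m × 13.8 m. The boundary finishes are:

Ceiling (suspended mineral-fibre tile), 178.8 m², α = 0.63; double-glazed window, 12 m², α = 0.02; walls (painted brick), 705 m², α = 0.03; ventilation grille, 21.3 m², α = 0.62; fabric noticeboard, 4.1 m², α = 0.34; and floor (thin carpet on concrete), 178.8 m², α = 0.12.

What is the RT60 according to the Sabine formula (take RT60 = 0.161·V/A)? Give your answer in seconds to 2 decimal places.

2.34 s

Total absorption A = 178.8*0.63 + 12*0.02 + 705*0.03 + 21.3*0.62 + 4.1*0.34 + 178.8*0.12
  = 112.644 + 0.240 + 21.150 + 13.206 + 1.394 + 21.456 = 170.090 m² sabins.
Volume V = 12 × 14.9 × 13.8 = 2467.44 m³.
Sabine: RT60 = 0.161 × 2467.44 / 170.090 = 2.34 s.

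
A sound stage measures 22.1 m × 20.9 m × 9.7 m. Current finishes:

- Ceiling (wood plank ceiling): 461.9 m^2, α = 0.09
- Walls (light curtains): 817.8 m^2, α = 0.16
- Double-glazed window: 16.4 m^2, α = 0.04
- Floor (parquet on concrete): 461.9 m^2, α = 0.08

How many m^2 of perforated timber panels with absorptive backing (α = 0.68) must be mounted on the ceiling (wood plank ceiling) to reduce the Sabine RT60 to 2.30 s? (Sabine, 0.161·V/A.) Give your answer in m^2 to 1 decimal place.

175.6

A₁ = Σ Sᵢαᵢ = 461.9*0.09 + 817.8*0.16 + 16.4*0.04 + 461.9*0.08 = 210.027 sabins.
V = 4480.333 m³. Target absorption A₂ = 0.161 × 4480.333 / 2.30 = 313.623 sabins.
Absorption to add: 313.623 − 210.027 = 103.596 sabins.
Each m^2 of panel replacing the ceiling (wood plank ceiling) adds (0.68 − 0.09) = 0.59 sabins.
Panel area = 103.596 / 0.59 = 175.6 m^2.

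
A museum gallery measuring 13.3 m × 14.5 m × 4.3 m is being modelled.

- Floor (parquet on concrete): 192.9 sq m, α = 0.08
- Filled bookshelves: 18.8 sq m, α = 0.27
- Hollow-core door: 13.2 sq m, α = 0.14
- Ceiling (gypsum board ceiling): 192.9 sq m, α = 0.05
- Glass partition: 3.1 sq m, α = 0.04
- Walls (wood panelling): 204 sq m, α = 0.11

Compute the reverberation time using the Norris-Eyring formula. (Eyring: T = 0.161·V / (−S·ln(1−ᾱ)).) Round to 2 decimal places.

Total surface area S = 192.9 + 18.8 + 13.2 + 192.9 + 3.1 + 204 = 624.9 sq m.
Absorption A = 192.9×0.08 + 18.8×0.27 + 13.2×0.14 + 192.9×0.05 + 3.1×0.04 + 204×0.11 = 54.565 sabins.
Mean coefficient ᾱ = A/S = 0.0873.
Eyring denominator: −S ln(1−ᾱ) = 57.083.
V = 13.3 × 14.5 × 4.3 = 829.255 m³.
RT60 = 0.161 × 829.255 / 57.083 = 2.34 s.

2.34 s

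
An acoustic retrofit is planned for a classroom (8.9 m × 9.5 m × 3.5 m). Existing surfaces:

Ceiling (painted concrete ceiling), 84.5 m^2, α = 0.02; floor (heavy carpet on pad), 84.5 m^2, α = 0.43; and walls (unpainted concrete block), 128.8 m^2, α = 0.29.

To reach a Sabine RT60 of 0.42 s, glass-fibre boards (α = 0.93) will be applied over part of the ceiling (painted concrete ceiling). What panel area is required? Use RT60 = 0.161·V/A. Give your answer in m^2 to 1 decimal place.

41.8

Summing Sᵢαᵢ: 1.690 + 36.335 + 37.352 → A₁ = 75.377 sabins.
Required A₂ = 0.161·295.925/0.42 = 113.438 sabins.
Absorption to add: 113.438 − 75.377 = 38.061 sabins.
Each m^2 of panel replacing the ceiling (painted concrete ceiling) adds (0.93 − 0.02) = 0.91 sabins.
Area = ΔA/Δα = 38.061/0.91 = 41.8 m^2.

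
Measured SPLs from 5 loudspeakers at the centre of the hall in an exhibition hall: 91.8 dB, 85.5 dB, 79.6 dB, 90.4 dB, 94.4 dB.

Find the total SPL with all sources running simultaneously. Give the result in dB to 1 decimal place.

97.6 dB

Σ 10^(Lᵢ/10) = 5.81e+09.
Combined level = 10 log₁₀(5.81e+09) = 97.6 dB.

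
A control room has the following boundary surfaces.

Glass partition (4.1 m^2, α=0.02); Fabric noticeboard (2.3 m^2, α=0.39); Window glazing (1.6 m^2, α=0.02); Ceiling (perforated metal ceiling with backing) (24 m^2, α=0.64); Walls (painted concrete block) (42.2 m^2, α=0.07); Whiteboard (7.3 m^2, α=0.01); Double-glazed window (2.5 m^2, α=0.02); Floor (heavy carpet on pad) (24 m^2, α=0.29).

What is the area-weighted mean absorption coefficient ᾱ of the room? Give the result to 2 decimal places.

0.24

S = Σ Sᵢ = 4.1 + 2.3 + 1.6 + 24 + 42.2 + 7.3 + 2.5 + 24 = 108.0 m^2.
A = 4.1×0.02 + 2.3×0.39 + 1.6×0.02 + 24×0.64 + 42.2×0.07 + 7.3×0.01 + 2.5×0.02 + 24×0.29 = 26.408 sabins.
ᾱ = 26.408 / 108.0 = 0.24.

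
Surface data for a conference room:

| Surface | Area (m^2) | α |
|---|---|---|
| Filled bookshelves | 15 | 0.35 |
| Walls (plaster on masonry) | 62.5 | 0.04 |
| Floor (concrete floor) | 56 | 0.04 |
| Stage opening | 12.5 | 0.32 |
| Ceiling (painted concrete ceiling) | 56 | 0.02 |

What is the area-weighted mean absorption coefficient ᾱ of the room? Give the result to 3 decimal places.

S = Σ Sᵢ = 15 + 62.5 + 56 + 12.5 + 56 = 202.0 m^2.
A = 15·0.35 + 62.5·0.04 + 56·0.04 + 12.5·0.32 + 56·0.02 = 15.110 sabins.
ᾱ = 15.110 / 202.0 = 0.075.

0.075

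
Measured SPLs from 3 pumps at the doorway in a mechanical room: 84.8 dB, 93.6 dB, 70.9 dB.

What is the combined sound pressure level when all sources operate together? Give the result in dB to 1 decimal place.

Σ 10^(Lᵢ/10) = 2.605e+09.
Back to dB: 10·log₁₀ Σ = 94.2 dB.

94.2 dB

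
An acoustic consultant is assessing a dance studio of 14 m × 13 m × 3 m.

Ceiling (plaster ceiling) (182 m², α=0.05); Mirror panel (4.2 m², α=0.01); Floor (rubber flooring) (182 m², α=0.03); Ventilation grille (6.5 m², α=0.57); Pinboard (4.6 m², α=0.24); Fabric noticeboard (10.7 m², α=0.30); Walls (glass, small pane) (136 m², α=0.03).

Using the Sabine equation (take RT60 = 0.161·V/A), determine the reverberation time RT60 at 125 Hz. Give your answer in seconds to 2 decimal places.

3.29 sec

Equivalent absorption area: A = 182*0.05 + 4.2*0.01 + 182*0.03 + 6.5*0.57 + 4.6*0.24 + 10.7*0.30 + 136*0.03 = 26.701 m².
Room volume: 546 m³.
T = 0.161 V/A = 0.161·546/26.701 = 3.29 s.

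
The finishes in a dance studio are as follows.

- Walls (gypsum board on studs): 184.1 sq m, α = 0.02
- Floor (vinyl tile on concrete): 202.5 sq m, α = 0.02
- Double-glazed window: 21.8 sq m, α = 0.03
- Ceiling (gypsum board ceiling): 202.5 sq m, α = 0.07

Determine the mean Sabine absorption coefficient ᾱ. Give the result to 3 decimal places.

0.037

Total surface area S = 610.9 sq m.
A = 184.1·0.02 + 202.5·0.02 + 21.8·0.03 + 202.5·0.07 = 22.561 sabins.
ᾱ = 22.561 / 610.9 = 0.037.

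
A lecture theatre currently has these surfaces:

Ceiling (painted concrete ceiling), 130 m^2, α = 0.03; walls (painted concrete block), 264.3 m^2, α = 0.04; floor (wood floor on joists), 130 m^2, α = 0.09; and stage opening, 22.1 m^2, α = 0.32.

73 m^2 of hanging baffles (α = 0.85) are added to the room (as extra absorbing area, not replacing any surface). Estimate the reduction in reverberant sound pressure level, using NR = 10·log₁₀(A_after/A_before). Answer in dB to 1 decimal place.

Total absorption A_before = 130*0.03 + 264.3*0.04 + 130*0.09 + 22.1*0.32
  = 3.900 + 10.572 + 11.700 + 7.072 = 33.244 m^2 sabins.
Treatment contributes 73·0.85 = 62.050 sabins.
A_after = 33.244 + 62.050 = 95.294 sabins.
NR = 10·log₁₀(95.294/33.244) = 4.6 dB.

4.6 dB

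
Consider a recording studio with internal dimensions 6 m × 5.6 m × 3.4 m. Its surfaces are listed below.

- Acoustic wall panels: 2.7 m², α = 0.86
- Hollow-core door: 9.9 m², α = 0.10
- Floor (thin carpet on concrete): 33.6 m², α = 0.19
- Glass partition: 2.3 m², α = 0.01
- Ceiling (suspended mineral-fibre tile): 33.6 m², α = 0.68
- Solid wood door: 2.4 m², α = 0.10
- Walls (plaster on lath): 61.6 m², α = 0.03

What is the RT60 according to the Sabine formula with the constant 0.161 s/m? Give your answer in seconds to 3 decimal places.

0.531 s

Summing Sᵢαᵢ: 2.322 + 0.990 + 6.384 + 0.023 + 22.848 + 0.240 + 1.848 → A = 34.655 sabins.
Room volume: 114.24 m³.
T = 0.161 V/A = 0.161·114.24/34.655 = 0.531 s.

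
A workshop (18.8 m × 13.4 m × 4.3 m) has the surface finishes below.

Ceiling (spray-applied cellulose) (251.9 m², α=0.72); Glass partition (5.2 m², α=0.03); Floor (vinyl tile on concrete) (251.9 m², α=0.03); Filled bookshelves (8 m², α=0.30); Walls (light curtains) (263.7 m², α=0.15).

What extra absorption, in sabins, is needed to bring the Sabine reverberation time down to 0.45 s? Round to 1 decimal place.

Total absorption A₁ = 251.9×0.72 + 5.2×0.03 + 251.9×0.03 + 8×0.30 + 263.7×0.15
  = 181.368 + 0.156 + 7.557 + 2.400 + 39.555 = 231.036 m² sabins.
V = 1083.256 m³. Required absorption A₂ = 0.161 × 1083.256 / 0.45 = 387.565 sabins.
Shortfall: 387.565 − 231.036 = 156.5 sabins.

156.5 sabins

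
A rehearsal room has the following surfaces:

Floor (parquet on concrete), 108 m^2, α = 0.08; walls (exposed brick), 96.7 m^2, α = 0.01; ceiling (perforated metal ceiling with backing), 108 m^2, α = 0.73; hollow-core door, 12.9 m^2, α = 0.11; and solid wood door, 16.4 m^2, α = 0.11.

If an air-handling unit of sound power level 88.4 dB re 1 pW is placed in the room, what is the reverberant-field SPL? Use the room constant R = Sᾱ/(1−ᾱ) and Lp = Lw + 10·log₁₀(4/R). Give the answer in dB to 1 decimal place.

73.4 dB

Σ(Sᵢαᵢ) = 108·0.08 + 96.7·0.01 + 108·0.73 + 12.9·0.11 + 16.4·0.11 = 91.670; total area S = 342.0 m^2.
ᾱ = 91.670/342.0 = 0.2680; R = Sᾱ/(1−ᾱ) = 91.670/(1−0.2680) = 125.232 m^2.
Lp = 88.4 + 10·log₁₀(4/125.232) = 88.4 + (-14.96) = 73.4 dB.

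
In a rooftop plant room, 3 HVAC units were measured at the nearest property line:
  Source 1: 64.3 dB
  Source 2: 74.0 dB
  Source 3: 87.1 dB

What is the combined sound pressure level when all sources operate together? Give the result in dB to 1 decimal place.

Sum in the linear (power) domain: Σ 10^(Lᵢ/10) = 10^(64.3/10) + 10^(74.0/10) + 10^(87.1/10) = 5.407e+08.
L_total = 10·log₁₀(5.407e+08) = 87.3 dB.

87.3 dB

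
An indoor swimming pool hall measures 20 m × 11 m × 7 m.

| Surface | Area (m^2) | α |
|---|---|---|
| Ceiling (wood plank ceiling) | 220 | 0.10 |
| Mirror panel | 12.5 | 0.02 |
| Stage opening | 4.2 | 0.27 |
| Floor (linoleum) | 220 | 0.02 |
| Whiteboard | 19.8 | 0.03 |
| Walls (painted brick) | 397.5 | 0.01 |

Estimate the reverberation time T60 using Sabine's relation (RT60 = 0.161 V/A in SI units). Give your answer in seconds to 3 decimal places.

7.664 sec

Equivalent absorption area: A = 220*0.10 + 12.5*0.02 + 4.2*0.27 + 220*0.02 + 19.8*0.03 + 397.5*0.01 = 32.353 m^2.
Room volume: 1540 m³.
Sabine: RT60 = 0.161 × 1540 / 32.353 = 7.664 s.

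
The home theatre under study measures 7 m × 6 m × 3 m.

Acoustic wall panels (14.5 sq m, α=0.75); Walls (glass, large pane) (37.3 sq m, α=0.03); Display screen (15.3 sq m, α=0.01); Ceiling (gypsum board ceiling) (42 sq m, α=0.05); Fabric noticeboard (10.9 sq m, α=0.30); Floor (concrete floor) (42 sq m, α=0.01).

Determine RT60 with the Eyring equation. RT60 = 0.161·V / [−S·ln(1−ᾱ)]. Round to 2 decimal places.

1.07 seconds

Total surface area S = 14.5 + 37.3 + 15.3 + 42 + 10.9 + 42 = 162.0 sq m.
Absorption A = 14.5×0.75 + 37.3×0.03 + 15.3×0.01 + 42×0.05 + 10.9×0.30 + 42×0.01 = 17.937 sabins.
ᾱ = 17.937 / 162.0 = 0.1107.
−S·ln(1−ᾱ) = −162.0 × ln(1 − 0.1107) = 19.006.
V = 7 × 6 × 3 = 126 m³.
RT60 = 0.161 × 126 / 19.006 = 1.07 s.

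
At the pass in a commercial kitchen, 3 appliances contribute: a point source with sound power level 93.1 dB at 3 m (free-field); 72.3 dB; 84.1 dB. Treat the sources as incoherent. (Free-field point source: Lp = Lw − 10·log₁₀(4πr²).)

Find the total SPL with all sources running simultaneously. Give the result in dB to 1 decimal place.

Source at 3 m: Lp = 93.1 − 10·log₁₀(4π·3²) = 93.1 − 10·log₁₀(113.097) = 72.6 dB.
Sum in the linear (power) domain: Σ 10^(Lᵢ/10) = 10^(72.6/10) + 10^(72.3/10) + 10^(84.1/10) = 2.922e+08.
L_total = 10·log₁₀(2.922e+08) = 84.7 dB.

84.7 dB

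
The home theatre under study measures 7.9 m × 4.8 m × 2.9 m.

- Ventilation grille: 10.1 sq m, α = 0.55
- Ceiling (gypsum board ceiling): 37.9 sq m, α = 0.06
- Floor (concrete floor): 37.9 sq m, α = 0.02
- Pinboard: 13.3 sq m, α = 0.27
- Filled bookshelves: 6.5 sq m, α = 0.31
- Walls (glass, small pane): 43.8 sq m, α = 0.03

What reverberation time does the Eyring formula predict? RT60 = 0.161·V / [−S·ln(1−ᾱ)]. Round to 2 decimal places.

1.08 seconds

S = Σ Sᵢ = 149.5 sq m.
Absorption A = 10.1×0.55 + 37.9×0.06 + 37.9×0.02 + 13.3×0.27 + 6.5×0.31 + 43.8×0.03 = 15.507 sabins.
Mean coefficient ᾱ = A/S = 0.1037.
Eyring denominator: −S ln(1−ᾱ) = 16.367.
V = 7.9 × 4.8 × 2.9 = 109.968 m³.
RT60 = 0.161 × 109.968 / 16.367 = 1.08 s.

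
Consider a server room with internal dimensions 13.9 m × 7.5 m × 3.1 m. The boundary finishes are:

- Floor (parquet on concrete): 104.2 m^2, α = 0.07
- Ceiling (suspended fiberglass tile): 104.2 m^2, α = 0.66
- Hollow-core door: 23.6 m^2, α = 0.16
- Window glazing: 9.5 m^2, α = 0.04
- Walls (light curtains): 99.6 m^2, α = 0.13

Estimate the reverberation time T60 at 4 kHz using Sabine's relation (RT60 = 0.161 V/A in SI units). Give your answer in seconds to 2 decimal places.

0.56 sec

A = Σ Sᵢαᵢ = 104.2×0.07 + 104.2×0.66 + 23.6×0.16 + 9.5×0.04 + 99.6×0.13 = 93.170 sabins.
Room volume: 323.175 m³.
Sabine: RT60 = 0.161 × 323.175 / 93.170 = 0.56 s.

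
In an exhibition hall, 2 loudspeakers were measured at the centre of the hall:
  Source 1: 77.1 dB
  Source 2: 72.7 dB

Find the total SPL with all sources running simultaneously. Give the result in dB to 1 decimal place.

Converting to relative power and adding: 10^(77.1/10) + 10^(72.7/10) = 6.991e+07.
Combined level = 10 log₁₀(6.991e+07) = 78.4 dB.

78.4 dB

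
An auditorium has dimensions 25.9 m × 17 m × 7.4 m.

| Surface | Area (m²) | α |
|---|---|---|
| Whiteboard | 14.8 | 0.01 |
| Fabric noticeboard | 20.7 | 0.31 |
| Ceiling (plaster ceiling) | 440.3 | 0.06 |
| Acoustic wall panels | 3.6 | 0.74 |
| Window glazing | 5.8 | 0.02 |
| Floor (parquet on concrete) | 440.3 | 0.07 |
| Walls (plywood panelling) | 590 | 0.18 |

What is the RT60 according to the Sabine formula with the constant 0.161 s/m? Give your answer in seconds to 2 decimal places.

3.04 seconds

Summing Sᵢαᵢ: 0.148 + 6.417 + 26.418 + 2.664 + 0.116 + 30.821 + 106.200 → A = 172.784 sabins.
Volume V = 25.9 × 17 × 7.4 = 3258.22 m³.
RT60 = 0.161 · V / A = 0.161 × 3258.22 / 172.784 = 3.04 s.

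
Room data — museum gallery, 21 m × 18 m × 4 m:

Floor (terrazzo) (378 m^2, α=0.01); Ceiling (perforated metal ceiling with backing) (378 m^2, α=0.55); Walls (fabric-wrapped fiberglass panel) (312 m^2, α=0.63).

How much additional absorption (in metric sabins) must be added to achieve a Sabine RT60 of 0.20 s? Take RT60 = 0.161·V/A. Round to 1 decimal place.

808.9 sabins

Equivalent absorption area: A₁ = 378×0.01 + 378×0.55 + 312×0.63 = 408.240 m^2.
For T = 0.20 s, need A₂ = 0.161·V/T = 0.161·1512/0.20 = 1217.160 sabins.
ΔA = A₂ − A₁ = 1217.160 − 408.240 = 808.9 sabins.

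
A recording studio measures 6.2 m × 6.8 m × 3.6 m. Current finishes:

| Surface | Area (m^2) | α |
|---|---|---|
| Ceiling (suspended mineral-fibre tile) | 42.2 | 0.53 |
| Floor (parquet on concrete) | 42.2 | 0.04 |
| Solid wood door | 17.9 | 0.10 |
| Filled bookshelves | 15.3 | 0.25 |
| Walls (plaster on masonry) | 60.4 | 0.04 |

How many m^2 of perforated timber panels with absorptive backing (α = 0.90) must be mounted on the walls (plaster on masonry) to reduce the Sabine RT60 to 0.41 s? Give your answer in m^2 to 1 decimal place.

32.0

Total absorption A₁ = 42.2×0.53 + 42.2×0.04 + 17.9×0.10 + 15.3×0.25 + 60.4×0.04
  = 22.366 + 1.688 + 1.790 + 3.825 + 2.416 = 32.085 m^2 sabins.
Required A₂ = 0.161·151.776/0.41 = 59.600 sabins.
ΔA needed = 59.600 − 32.085 = 27.515 sabins.
Net gain per m^2: Δα = 0.90 − 0.04 = 0.86.
Panel area = 27.515 / 0.86 = 32.0 m^2.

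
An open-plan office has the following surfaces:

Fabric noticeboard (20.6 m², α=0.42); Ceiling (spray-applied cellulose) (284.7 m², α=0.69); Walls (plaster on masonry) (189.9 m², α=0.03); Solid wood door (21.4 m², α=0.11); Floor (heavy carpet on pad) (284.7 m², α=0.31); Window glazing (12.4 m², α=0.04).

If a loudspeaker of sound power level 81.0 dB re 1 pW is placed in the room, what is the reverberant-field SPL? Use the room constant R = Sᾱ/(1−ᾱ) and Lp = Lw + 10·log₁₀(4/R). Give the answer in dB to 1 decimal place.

60.2 dB

A = 301.899 sabins; S = 813.7 m².
ᾱ = 301.899/813.7 = 0.3710; R = Sᾱ/(1−ᾱ) = 301.899/(1−0.3710) = 479.967 m².
Lp = Lw + 10 log₁₀(4/R) = 81.0 -20.79 = 60.2 dB.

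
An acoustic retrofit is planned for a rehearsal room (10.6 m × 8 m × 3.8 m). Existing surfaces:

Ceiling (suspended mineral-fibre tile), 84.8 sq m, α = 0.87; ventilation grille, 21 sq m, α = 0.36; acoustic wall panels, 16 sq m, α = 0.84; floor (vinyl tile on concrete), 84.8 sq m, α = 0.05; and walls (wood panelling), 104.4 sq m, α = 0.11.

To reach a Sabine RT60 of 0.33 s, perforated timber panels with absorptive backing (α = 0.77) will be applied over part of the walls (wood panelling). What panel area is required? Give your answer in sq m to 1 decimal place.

Summing Sᵢαᵢ: 73.776 + 7.560 + 13.440 + 4.240 + 11.484 → A₁ = 110.500 sabins.
Required A₂ = 0.161·322.24/0.33 = 157.214 sabins.
Absorption to add: 157.214 − 110.500 = 46.714 sabins.
Each sq m of panel replacing the walls (wood panelling) adds (0.77 − 0.11) = 0.66 sabins.
Area = ΔA/Δα = 46.714/0.66 = 70.8 sq m.

70.8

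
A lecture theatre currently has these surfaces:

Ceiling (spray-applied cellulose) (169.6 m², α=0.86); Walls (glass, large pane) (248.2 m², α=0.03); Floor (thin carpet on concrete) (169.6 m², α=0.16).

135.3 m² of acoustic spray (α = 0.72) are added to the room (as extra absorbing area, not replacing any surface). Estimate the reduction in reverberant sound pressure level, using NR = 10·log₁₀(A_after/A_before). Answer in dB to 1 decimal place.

1.9 dB

A_before = Σ Sᵢαᵢ = 169.6*0.86 + 248.2*0.03 + 169.6*0.16 = 180.438 sabins.
Added absorption = 135.3 × 0.72 = 97.416 sabins.
A_after = 180.438 + 97.416 = 277.854 sabins.
Reduction = 10 log₁₀(A_after/A_before) = 10 log₁₀(1.5399) = 1.9 dB.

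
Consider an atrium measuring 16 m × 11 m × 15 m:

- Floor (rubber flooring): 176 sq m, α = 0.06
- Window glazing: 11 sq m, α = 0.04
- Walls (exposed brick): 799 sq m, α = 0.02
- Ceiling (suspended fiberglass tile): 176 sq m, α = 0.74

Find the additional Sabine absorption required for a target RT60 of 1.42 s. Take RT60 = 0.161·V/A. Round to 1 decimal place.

142.1 sabins

Summing Sᵢαᵢ: 10.560 + 0.440 + 15.980 + 130.240 → A₁ = 157.220 sabins.
Target A₂ = 0.161·2640/1.42 = 299.324 sabins (V = 2640 m³).
ΔA = A₂ − A₁ = 299.324 − 157.220 = 142.1 sabins.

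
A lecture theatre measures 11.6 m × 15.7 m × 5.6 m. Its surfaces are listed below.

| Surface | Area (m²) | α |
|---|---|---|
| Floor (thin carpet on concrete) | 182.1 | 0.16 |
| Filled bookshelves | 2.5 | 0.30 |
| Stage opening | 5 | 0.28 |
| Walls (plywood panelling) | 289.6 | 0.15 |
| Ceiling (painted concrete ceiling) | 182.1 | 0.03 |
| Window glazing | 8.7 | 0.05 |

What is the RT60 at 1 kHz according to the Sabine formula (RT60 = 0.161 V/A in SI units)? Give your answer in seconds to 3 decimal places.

Total absorption A = 182.1×0.16 + 2.5×0.30 + 5×0.28 + 289.6×0.15 + 182.1×0.03 + 8.7×0.05
  = 29.136 + 0.750 + 1.400 + 43.440 + 5.463 + 0.435 = 80.624 m² sabins.
Volume V = 11.6 × 15.7 × 5.6 = 1019.872 m³.
T = 0.161 V/A = 0.161·1019.872/80.624 = 2.037 s.

2.037 s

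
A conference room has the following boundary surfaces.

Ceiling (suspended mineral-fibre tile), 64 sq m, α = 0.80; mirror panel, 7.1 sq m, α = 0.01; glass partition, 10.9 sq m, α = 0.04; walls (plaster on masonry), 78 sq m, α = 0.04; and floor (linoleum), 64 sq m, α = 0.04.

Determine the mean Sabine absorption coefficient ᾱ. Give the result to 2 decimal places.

Total surface area S = 224.0 sq m.
Weighted sum Σ Sα = 57.387.
ᾱ = A/S = 0.26.

0.26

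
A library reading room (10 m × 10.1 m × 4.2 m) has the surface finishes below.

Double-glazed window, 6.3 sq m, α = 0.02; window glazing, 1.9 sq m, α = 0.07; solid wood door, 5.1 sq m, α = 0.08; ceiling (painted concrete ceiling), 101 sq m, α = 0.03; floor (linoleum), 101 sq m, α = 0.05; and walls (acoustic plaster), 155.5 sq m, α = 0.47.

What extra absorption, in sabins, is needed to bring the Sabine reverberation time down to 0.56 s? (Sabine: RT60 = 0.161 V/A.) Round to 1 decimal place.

40.1 sabins

A₁ = Σ Sᵢαᵢ = 6.3·0.02 + 1.9·0.07 + 5.1·0.08 + 101·0.03 + 101·0.05 + 155.5·0.47 = 81.832 sabins.
Target A₂ = 0.161·424.2/0.56 = 121.957 sabins (V = 424.2 m³).
Shortfall: 121.957 − 81.832 = 40.1 sabins.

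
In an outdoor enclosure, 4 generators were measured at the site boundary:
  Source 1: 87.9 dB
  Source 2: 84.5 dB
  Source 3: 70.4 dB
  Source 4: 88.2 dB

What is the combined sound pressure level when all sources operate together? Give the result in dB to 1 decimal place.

Converting to relative power and adding: 10^(87.9/10) + 10^(84.5/10) + 10^(70.4/10) + 10^(88.2/10) = 1.57e+09.
L_total = 10·log₁₀(1.57e+09) = 92.0 dB.

92.0 dB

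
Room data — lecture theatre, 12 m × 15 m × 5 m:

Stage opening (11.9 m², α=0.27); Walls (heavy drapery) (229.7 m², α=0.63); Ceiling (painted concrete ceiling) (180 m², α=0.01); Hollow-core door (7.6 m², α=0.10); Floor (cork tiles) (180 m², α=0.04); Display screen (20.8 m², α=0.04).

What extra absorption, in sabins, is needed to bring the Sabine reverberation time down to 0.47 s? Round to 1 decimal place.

A₁ = Σ Sᵢαᵢ = 11.9×0.27 + 229.7×0.63 + 180×0.01 + 7.6×0.10 + 180×0.04 + 20.8×0.04 = 158.516 sabins.
For T = 0.47 s, need A₂ = 0.161·V/T = 0.161·900/0.47 = 308.298 sabins.
Additional absorption ΔA = 308.298 − 158.516 = 149.8 sabins.

149.8 sabins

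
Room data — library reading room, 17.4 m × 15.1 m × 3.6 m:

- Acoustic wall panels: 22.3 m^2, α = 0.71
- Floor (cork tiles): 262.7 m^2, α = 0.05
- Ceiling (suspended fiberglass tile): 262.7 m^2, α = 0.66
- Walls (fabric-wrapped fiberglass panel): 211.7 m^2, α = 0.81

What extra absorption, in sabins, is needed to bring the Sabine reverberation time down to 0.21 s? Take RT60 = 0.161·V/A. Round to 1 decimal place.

A₁ = Σ Sᵢαᵢ = 22.3×0.71 + 262.7×0.05 + 262.7×0.66 + 211.7×0.81 = 373.827 sabins.
Target A₂ = 0.161·945.864/0.21 = 725.162 sabins (V = 945.864 m³).
ΔA = A₂ − A₁ = 725.162 − 373.827 = 351.3 sabins.

351.3 sabins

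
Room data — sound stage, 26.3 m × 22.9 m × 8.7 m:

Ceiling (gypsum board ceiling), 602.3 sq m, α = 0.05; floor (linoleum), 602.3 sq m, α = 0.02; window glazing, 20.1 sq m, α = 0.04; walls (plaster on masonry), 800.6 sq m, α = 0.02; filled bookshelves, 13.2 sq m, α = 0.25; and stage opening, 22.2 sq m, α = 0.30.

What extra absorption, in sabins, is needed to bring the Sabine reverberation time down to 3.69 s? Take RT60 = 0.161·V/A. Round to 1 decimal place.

159.7 sabins

Equivalent absorption area: A₁ = 602.3·0.05 + 602.3·0.02 + 20.1·0.04 + 800.6·0.02 + 13.2·0.25 + 22.2·0.30 = 68.937 sq m.
V = 5239.749 m³. Required absorption A₂ = 0.161 × 5239.749 / 3.69 = 228.618 sabins.
Shortfall: 228.618 − 68.937 = 159.7 sabins.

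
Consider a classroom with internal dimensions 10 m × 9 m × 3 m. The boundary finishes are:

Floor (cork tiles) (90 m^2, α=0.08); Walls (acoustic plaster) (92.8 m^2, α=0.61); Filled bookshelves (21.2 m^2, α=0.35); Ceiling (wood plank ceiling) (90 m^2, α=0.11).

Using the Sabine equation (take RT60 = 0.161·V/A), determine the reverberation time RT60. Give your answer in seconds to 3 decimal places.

Equivalent absorption area: A = 90×0.08 + 92.8×0.61 + 21.2×0.35 + 90×0.11 = 81.128 m^2.
V = 10·9·3 = 270 m³.
Sabine: RT60 = 0.161 × 270 / 81.128 = 0.536 s.

0.536 s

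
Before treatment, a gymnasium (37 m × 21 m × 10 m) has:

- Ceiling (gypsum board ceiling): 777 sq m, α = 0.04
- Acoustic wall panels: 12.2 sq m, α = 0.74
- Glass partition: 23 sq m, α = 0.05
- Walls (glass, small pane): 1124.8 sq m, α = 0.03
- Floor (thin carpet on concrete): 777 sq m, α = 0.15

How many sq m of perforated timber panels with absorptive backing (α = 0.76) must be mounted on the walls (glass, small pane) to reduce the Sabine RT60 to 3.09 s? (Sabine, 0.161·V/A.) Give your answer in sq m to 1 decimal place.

292.2

Equivalent absorption area: A₁ = 777·0.04 + 12.2·0.74 + 23·0.05 + 1124.8·0.03 + 777·0.15 = 191.552 sq m.
V = 7770 m³. Target absorption A₂ = 0.161 × 7770 / 3.09 = 404.845 sabins.
ΔA needed = 404.845 − 191.552 = 213.293 sabins.
Net gain per sq m: Δα = 0.76 − 0.03 = 0.73.
Panel area = 213.293 / 0.73 = 292.2 sq m.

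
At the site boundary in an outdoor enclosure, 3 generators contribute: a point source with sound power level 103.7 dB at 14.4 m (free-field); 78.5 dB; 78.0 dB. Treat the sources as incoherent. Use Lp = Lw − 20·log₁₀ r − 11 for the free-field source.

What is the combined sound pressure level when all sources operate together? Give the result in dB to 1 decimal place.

Source at 14.4 m: Lp = 103.7 − 20·log₁₀(14.4) − 11 = 69.5 dB.
Sum in the linear (power) domain: Σ 10^(Lᵢ/10) = 10^(69.5/10) + 10^(78.5/10) + 10^(78.0/10) = 1.428e+08.
Back to dB: 10·log₁₀ Σ = 81.5 dB.

81.5 dB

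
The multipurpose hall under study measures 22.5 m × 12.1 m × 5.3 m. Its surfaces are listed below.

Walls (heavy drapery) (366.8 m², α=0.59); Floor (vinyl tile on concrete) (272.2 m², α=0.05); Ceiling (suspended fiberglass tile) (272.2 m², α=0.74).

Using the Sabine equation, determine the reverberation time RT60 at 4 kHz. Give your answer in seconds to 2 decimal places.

0.54 seconds

A = Σ Sᵢαᵢ = 366.8·0.59 + 272.2·0.05 + 272.2·0.74 = 431.450 sabins.
Volume V = 22.5 × 12.1 × 5.3 = 1442.925 m³.
RT60 = 0.161 · V / A = 0.161 × 1442.925 / 431.450 = 0.54 s.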